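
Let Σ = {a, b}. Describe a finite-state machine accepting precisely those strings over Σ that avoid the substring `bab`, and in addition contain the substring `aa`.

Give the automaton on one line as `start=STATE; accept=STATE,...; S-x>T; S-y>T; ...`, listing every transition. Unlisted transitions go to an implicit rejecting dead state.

Handle the two conditions separately and then intersect. One (4 states) tracks partial matches of the forbidden pattern `bab`; the other (3 states) tracks whether and how much of `aa` has been seen. Each combined state is a pair, one component from each; accept when both components accept. Minimizing collapses redundant product states.
8 states suffice.
        a   b  
>  q0   q1  q2 
   q1   q3  q2 
   q2   q4  q2 
 * q3   q3  q5 
   q4   q3  q6 
 * q5   q7  q5 
   q6   q6  q6 
 * q7   q3  q6 
(> = start, * = accepting)

start=q0; accept=q3,q5,q7; q0-a>q1; q0-b>q2; q1-a>q3; q1-b>q2; q2-a>q4; q2-b>q2; q3-a>q3; q3-b>q5; q4-a>q3; q4-b>q6; q5-a>q7; q5-b>q5; q6-a>q6; q6-b>q6; q7-a>q3; q7-b>q6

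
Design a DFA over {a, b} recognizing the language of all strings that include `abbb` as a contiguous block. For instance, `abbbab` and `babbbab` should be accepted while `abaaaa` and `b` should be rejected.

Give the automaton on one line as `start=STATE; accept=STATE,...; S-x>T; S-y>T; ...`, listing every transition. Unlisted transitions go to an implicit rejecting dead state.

start=q0; accept=q4; q0-a>q1; q0-b>q0; q1-a>q1; q1-b>q2; q2-a>q1; q2-b>q3; q3-a>q1; q3-b>q4; q4-a>q4; q4-b>q4

States q0..q3 record the length of the longest prefix of `abbb` that matches the current input suffix. Reaching q4 means `abbb` has been seen, and we stay there forever. Accept from q4.
With 5 states:
        a   b  
>  q0   q1  q0 
   q1   q1  q2 
   q2   q1  q3 
   q3   q1  q4 
 * q4   q4  q4 
(> = start, * = accepting)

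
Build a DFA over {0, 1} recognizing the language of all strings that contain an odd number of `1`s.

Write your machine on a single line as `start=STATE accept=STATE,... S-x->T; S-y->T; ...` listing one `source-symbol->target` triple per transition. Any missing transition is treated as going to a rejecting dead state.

Keep the running count of `1`s modulo 2: each `1` advances along the cycle A → B → A while other symbols loop. Accept at B.
       0  1 
>  A   A  B 
 * B   B  A 
(> = start, * = accepting)

start=A; accept=B; A-0->A; A-1->B; B-0->B; B-1->A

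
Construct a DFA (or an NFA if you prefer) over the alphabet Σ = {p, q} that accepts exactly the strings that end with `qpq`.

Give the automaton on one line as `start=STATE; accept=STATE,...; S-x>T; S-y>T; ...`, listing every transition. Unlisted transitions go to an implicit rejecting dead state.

Let each state record the length of the longest suffix of the input read so far that is also a prefix of `qpq`. s1 means the last symbol is `q`; s2 means the last 2 symbols are `qp`; s3 means the last 3 symbols are `qpq`. Accept only at s3, where the string currently ends in `qpq`.
A 4-state machine:
        p   q  
>  s0   s0  s1 
   s1   s2  s1 
   s2   s0  s3 
 * s3   s2  s1 
(> = start, * = accepting)

start=s0; accept=s3; s0-p>s0; s0-q>s1; s1-p>s2; s1-q>s1; s2-p>s0; s2-q>s3; s3-p>s2; s3-q>s1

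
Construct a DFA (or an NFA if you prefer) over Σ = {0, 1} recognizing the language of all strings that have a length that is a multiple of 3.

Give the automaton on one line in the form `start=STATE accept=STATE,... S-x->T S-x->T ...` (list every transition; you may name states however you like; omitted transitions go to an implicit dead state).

start=s0 accept=s0 s0-0->s1 s0-1->s1 s1-0->s2 s1-1->s2 s2-0->s0 s2-1->s0

Count input length modulo 3: every symbol advances one step around the cycle s0 → s1 → s2 → s0. Accept at s0.
A 3-state machine:
        0   1  
>* s0   s1  s1 
   s1   s2  s2 
   s2   s0  s0 
(> = start, * = accepting)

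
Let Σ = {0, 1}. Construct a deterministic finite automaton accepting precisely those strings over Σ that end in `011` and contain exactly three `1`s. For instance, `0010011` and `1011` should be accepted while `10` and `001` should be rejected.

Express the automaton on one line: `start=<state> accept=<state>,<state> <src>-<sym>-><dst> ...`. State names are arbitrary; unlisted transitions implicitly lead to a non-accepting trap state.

start=s0 accept=s5 s0-0->s0 s0-1->s1 s1-0->s2 s1-1->s3 s2-0->s2 s2-1->s4 s3-0->s3 s3-1->s3 s4-0->s3 s4-1->s5 s5-0->s3 s5-1->s3

Handle the two conditions separately and then intersect. The first has 4 states tracking how much of the suffix `011` has currently been matched; the second has 5 states tracking the count of `1`s, saturating at 4. A product state is a pair (one from each), accepting exactly when both do. After merging equivalent states the machine shrinks.
With 6 states:
        0   1  
>  s0   s0  s1 
   s1   s2  s3 
   s2   s2  s4 
   s3   s3  s3 
   s4   s3  s5 
 * s5   s3  s3 
(> = start, * = accepting)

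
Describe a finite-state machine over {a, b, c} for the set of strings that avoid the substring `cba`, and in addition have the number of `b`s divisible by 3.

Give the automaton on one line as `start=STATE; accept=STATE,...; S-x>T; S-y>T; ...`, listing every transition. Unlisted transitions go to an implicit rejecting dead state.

start=S0; accept=S0,S2,S9; S0-a>S0; S0-b>S1; S0-c>S2; S1-a>S1; S1-b>S3; S1-c>S4; S2-a>S0; S2-b>S5; S2-c>S2; S3-a>S3; S3-b>S0; S3-c>S6; S4-a>S1; S4-b>S7; S4-c>S4; S5-a>S8; S5-b>S3; S5-c>S4; S6-a>S3; S6-b>S9; S6-c>S6; S7-a>S10; S7-b>S0; S7-c>S6; S8-a>S8; S8-b>S10; S8-c>S8; S9-a>S11; S9-b>S1; S9-c>S2; S10-a>S10; S10-b>S11; S10-c>S10; S11-a>S11; S11-b>S8; S11-c>S11

Handle the two conditions separately and then intersect. The first has 4 states tracking partial matches of the forbidden pattern `cba`; the second has 3 states tracking the count of `b`s modulo 3. A product state is a pair (one from each), accepting exactly when both do.
With 12 states:
          a    b    c  
>* S0     S0   S1   S2 
   S1     S1   S3   S4 
 * S2     S0   S5   S2 
   S3     S3   S0   S6 
   S4     S1   S7   S4 
   S5     S8   S3   S4 
   S6     S3   S9   S6 
   S7    S10   S0   S6 
   S8     S8  S10   S8 
 * S9    S11   S1   S2 
   S10   S10  S11  S10 
   S11   S11   S8  S11 
(> = start, * = accepting)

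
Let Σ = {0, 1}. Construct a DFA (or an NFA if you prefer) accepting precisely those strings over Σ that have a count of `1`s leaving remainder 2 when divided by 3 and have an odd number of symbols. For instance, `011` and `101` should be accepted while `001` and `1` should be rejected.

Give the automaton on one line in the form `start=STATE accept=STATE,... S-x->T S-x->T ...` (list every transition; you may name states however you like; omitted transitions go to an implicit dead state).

Build one automaton per condition and run them in lockstep. One (3 states) tracks the count of `1`s modulo 3; the other (2 states) tracks the input length modulo 2. Each combined state is a pair, one component from each; accept when both components accept.
With 6 states:
        0   1  
>  s0   s1  s2 
   s1   s0  s3 
   s2   s3  s4 
   s3   s2  s5 
   s4   s5  s1 
 * s5   s4  s0 
(> = start, * = accepting)

start=s0 accept=s5 s0-0->s1 s0-1->s2 s1-0->s0 s1-1->s3 s2-0->s3 s2-1->s4 s3-0->s2 s3-1->s5 s4-0->s5 s4-1->s1 s5-0->s4 s5-1->s0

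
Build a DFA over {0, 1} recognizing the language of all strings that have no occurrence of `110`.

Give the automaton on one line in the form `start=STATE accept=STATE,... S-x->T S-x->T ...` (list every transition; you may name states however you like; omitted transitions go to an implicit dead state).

Track partial matches of the forbidden pattern `110`. State S3 is a dead state reached once `110` has occurred; every other state accepts. S0 means no part of `110` is currently matched.
With 4 states:
        0   1  
>* S0   S0  S1 
 * S1   S0  S2 
 * S2   S3  S2 
   S3   S3  S3 
(> = start, * = accepting)

start=S0 accept=S0,S1,S2 S0-0->S0 S0-1->S1 S1-0->S0 S1-1->S2 S2-0->S3 S2-1->S2 S3-0->S3 S3-1->S3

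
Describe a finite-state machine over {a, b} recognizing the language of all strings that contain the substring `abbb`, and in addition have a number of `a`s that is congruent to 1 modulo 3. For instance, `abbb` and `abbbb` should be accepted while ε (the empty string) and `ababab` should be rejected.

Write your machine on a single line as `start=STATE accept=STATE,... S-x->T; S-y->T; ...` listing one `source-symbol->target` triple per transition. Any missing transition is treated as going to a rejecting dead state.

Build one automaton per condition and run them in lockstep. One (5 states) tracks whether and how much of `abbb` has been seen; the other (3 states) tracks the count of `a`s modulo 3. Each combined state is a pair, one component from each; accept when both components accept.
          a    b  
>  s0     s1   s0 
   s1     s2   s3 
   s2     s4   s5 
   s3     s2   s6 
   s4     s1   s7 
   s5     s4   s8 
   s6     s2   s9 
   s7     s1  s10 
   s8     s4  s11 
 * s9    s11   s9 
   s10    s1  s12 
   s11   s12  s11 
   s12    s9  s12 
(> = start, * = accepting)

start=s0; accept=s9; s0-a->s1; s0-b->s0; s1-a->s2; s1-b->s3; s2-a->s4; s2-b->s5; s3-a->s2; s3-b->s6; s4-a->s1; s4-b->s7; s5-a->s4; s5-b->s8; s6-a->s2; s6-b->s9; s7-a->s1; s7-b->s10; s8-a->s4; s8-b->s11; s9-a->s11; s9-b->s9; s10-a->s1; s10-b->s12; s11-a->s12; s11-b->s11; s12-a->s9; s12-b->s12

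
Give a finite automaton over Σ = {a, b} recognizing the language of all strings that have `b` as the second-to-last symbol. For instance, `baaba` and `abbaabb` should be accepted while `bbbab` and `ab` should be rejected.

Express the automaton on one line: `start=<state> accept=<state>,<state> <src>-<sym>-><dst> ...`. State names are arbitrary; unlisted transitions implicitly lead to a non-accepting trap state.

start=S0 accept=S5,S6 S0-a->S1 S0-b->S2 S1-a->S3 S1-b->S4 S2-a->S5 S2-b->S6 S3-a->S3 S3-b->S4 S4-a->S5 S4-b->S6 S5-a->S3 S5-b->S4 S6-a->S5 S6-b->S6

A DFA must remember the last 2 symbols (since which symbol is second-to-last isn't known until the input ends). Use one state per possible window of the last ≤2 symbols; accept from those whose window starts with `b`.
A 7-state machine:
        a   b  
>  S0   S1  S2 
   S1   S3  S4 
   S2   S5  S6 
   S3   S3  S4 
   S4   S5  S6 
 * S5   S3  S4 
 * S6   S5  S6 
(> = start, * = accepting)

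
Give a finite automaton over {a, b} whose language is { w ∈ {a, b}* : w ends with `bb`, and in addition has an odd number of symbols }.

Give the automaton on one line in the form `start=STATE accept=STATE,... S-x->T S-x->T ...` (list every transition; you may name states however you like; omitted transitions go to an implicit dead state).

start=S0 accept=S5 S0-a->S1 S0-b->S2 S1-a->S0 S1-b->S3 S2-a->S0 S2-b->S4 S3-a->S1 S3-b->S5 S4-a->S1 S4-b->S5 S5-a->S0 S5-b->S4

Build one automaton per condition and run them in lockstep. One (3 states) tracks how much of the suffix `bb` has currently been matched; the other (2 states) tracks the input length modulo 2. Each combined state is a pair, one component from each; accept when both components accept.
A 6-state machine:
        a   b  
>  S0   S1  S2 
   S1   S0  S3 
   S2   S0  S4 
   S3   S1  S5 
   S4   S1  S5 
 * S5   S0  S4 
(> = start, * = accepting)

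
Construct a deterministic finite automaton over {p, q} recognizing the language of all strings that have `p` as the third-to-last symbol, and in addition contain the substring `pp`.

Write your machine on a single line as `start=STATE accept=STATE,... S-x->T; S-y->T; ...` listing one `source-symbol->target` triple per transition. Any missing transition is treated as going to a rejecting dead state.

Handle the two conditions separately and then intersect. One (15 states) tracks the last 3 symbols read; the other (3 states) tracks whether and how much of `pp` has been seen. Each combined state is a pair, one component from each; accept when both components accept. After merging equivalent states the machine shrinks.
With 10 states:
       p  q 
>  A   B  A 
   B   C  A 
   C   D  E 
 * D   D  E 
 * E   F  G 
 * F   C  H 
 * G   I  J 
   H   F  G 
   I   C  H 
   J   I  J 
(> = start, * = accepting)

start=A; accept=D,E,F,G; A-p->B; A-q->A; B-p->C; B-q->A; C-p->D; C-q->E; D-p->D; D-q->E; E-p->F; E-q->G; F-p->C; F-q->H; G-p->I; G-q->J; H-p->F; H-q->G; I-p->C; I-q->H; J-p->I; J-q->J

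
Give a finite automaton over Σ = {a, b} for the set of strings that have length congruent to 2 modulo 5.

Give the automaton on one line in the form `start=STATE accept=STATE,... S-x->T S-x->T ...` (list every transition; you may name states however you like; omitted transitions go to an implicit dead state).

start=S0 accept=S2 S0-a->S1 S0-b->S1 S1-a->S2 S1-b->S2 S2-a->S3 S2-b->S3 S3-a->S4 S3-b->S4 S4-a->S0 S4-b->S0

Count input length modulo 5: every symbol advances one step around the cycle S0 → S1 → S2 → S3 → S4 → S0. Accept at S2.
A 5-state machine:
        a   b  
>  S0   S1  S1 
   S1   S2  S2 
 * S2   S3  S3 
   S3   S4  S4 
   S4   S0  S0 
(> = start, * = accepting)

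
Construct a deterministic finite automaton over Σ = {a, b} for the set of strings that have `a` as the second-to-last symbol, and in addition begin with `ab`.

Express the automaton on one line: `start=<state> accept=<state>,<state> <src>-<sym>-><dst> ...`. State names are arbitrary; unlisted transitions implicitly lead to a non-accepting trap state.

start=q0 accept=q3,q6 q0-a->q1 q0-b->q2 q1-a->q2 q1-b->q3 q2-a->q2 q2-b->q2 q3-a->q4 q3-b->q5 q4-a->q6 q4-b->q3 q5-a->q4 q5-b->q5 q6-a->q6 q6-b->q3

Run two small machines in parallel and take their product. The first has 7 states tracking the last 2 symbols read; the second has 4 states tracking whether the input so far still matches the prefix `ab`. A product state is a pair (one from each), accepting exactly when both do. After merging equivalent states the machine shrinks.
A 7-state machine:
        a   b  
>  q0   q1  q2 
   q1   q2  q3 
   q2   q2  q2 
 * q3   q4  q5 
   q4   q6  q3 
   q5   q4  q5 
 * q6   q6  q3 
(> = start, * = accepting)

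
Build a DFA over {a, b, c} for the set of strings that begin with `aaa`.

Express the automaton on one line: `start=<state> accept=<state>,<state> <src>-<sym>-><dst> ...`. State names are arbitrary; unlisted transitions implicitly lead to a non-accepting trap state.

start=q0 accept=q3 q0-a->q1 q0-b->q4 q0-c->q4 q1-a->q2 q1-b->q4 q1-c->q4 q2-a->q3 q2-b->q4 q2-c->q4 q3-a->q3 q3-b->q3 q3-c->q3 q4-a->q4 q4-b->q4 q4-c->q4

Check the first 3 symbols one by one: q0 through q2 record how many have matched `aaa` so far; any wrong symbol goes to the dead state q4. After all 3 match we enter the accepting sink q3.
5 states suffice.
        a   b   c  
>  q0   q1  q4  q4 
   q1   q2  q4  q4 
   q2   q3  q4  q4 
 * q3   q3  q3  q3 
   q4   q4  q4  q4 
(> = start, * = accepting)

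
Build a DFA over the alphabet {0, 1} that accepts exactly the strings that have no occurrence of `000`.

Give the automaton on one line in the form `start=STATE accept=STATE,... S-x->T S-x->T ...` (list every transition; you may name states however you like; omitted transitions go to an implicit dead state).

This is the complement of 'contains `000`'. Use the same substring-matching states — s0 through s3 holding how much of `000` has just been matched — but flip the accepting set: everything except the trap s3 accepts.
        0   1  
>* s0   s1  s0 
 * s1   s2  s0 
 * s2   s3  s0 
   s3   s3  s3 
(> = start, * = accepting)

start=s0 accept=s0,s1,s2 s0-0->s1 s0-1->s0 s1-0->s2 s1-1->s0 s2-0->s3 s2-1->s0 s3-0->s3 s3-1->s3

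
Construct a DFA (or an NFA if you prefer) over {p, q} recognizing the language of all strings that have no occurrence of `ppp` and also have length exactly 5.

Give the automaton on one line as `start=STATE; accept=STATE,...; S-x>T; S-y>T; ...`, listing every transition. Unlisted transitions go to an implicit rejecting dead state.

start=A; accept=P,Q,R; A-p>B; A-q>C; B-p>D; B-q>E; C-p>F; C-q>E; D-p>G; D-q>H; E-p>I; E-q>H; F-p>J; F-q>H; G-p>K; G-q>K; H-p>L; H-q>M; I-p>N; I-q>M; J-p>K; J-q>M; K-p>O; K-q>O; L-p>P; L-q>Q; M-p>R; M-q>Q; N-p>O; N-q>Q; O-p>S; O-q>S; P-p>S; P-q>T; Q-p>U; Q-q>T; R-p>V; R-q>T; S-p>S; S-q>S; T-p>U; T-q>T; U-p>V; U-q>T; V-p>S; V-q>T

Handle the two conditions separately and then intersect. One (4 states) tracks partial matches of the forbidden pattern `ppp`; the other (7 states) tracks the input length, saturating at 6. Each combined state is a pair, one component from each; accept when both components accept.
       p  q 
>  A   B  C 
   B   D  E 
   C   F  E 
   D   G  H 
   E   I  H 
   F   J  H 
   G   K  K 
   H   L  M 
   I   N  M 
   J   K  M 
   K   O  O 
   L   P  Q 
   M   R  Q 
   N   O  Q 
   O   S  S 
 * P   S  T 
 * Q   U  T 
 * R   V  T 
   S   S  S 
   T   U  T 
   U   V  T 
   V   S  T 
(> = start, * = accepting)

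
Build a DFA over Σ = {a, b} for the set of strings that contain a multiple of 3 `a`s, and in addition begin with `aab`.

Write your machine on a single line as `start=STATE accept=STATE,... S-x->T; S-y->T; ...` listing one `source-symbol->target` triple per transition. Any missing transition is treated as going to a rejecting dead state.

start=S0; accept=S5; S0-a->S1; S0-b->S2; S1-a->S3; S1-b->S2; S2-a->S2; S2-b->S2; S3-a->S2; S3-b->S4; S4-a->S5; S4-b->S4; S5-a->S6; S5-b->S5; S6-a->S4; S6-b->S6

Handle the two conditions separately and then intersect. The first has 3 states tracking the count of `a`s modulo 3; the second has 5 states tracking whether the input so far still matches the prefix `aab`. A product state is a pair (one from each), accepting exactly when both do. Equivalent product states are then merged.
        a   b  
>  S0   S1  S2 
   S1   S3  S2 
   S2   S2  S2 
   S3   S2  S4 
   S4   S5  S4 
 * S5   S6  S5 
   S6   S4  S6 
(> = start, * = accepting)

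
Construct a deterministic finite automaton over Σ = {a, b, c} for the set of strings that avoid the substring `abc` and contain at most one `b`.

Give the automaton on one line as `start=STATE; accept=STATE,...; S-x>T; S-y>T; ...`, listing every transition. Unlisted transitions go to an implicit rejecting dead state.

Run two small machines in parallel and take their product. One (4 states) tracks partial matches of the forbidden pattern `abc`; the other (3 states) tracks the count of `b`s, saturating at 2. Each combined state is a pair, one component from each; accept when both components accept. Minimizing collapses redundant product states.
A 5-state machine:
        a   b   c  
>* q0   q1  q2  q0 
 * q1   q1  q3  q0 
 * q2   q2  q4  q2 
 * q3   q2  q4  q4 
   q4   q4  q4  q4 
(> = start, * = accepting)

start=q0; accept=q0,q1,q2,q3; q0-a>q1; q0-b>q2; q0-c>q0; q1-a>q1; q1-b>q3; q1-c>q0; q2-a>q2; q2-b>q4; q2-c>q2; q3-a>q2; q3-b>q4; q3-c>q4; q4-a>q4; q4-b>q4; q4-c>q4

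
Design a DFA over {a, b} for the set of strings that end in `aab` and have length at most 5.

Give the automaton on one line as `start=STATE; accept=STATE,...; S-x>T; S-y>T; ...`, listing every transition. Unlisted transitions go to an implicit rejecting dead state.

Handle the two conditions separately and then intersect. The first has 4 states tracking how much of the suffix `aab` has currently been matched; the second has 7 states tracking the input length, saturating at 6. A product state is a pair (one from each), accepting exactly when both do. Equivalent product states are then merged.
An 11-state machine:
          a    b  
>  S0     S1   S2 
   S1     S3   S4 
   S2     S5   S4 
   S3     S6   S7 
   S4     S8   S9 
   S5     S6   S9 
   S6    S10   S7 
 * S7     S9   S9 
   S8    S10   S9 
   S9     S9   S9 
   S10    S9   S7 
(> = start, * = accepting)

start=S0; accept=S7; S0-a>S1; S0-b>S2; S1-a>S3; S1-b>S4; S2-a>S5; S2-b>S4; S3-a>S6; S3-b>S7; S4-a>S8; S4-b>S9; S5-a>S6; S5-b>S9; S6-a>S10; S6-b>S7; S7-a>S9; S7-b>S9; S8-a>S10; S8-b>S9; S9-a>S9; S9-b>S9; S10-a>S9; S10-b>S7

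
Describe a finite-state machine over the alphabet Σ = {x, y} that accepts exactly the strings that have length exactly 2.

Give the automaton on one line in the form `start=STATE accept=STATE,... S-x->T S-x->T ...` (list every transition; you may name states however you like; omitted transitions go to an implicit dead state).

start=q0 accept=q2 q0-x->q1 q0-y->q1 q1-x->q2 q1-y->q2 q2-x->q3 q2-y->q3 q3-x->q3 q3-y->q3

Count input length up to 3: every symbol moves from q0 toward q3, which means 'more than 2' and absorbs. Accept from {q2}.
4 states suffice.
        x   y  
>  q0   q1  q1 
   q1   q2  q2 
 * q2   q3  q3 
   q3   q3  q3 
(> = start, * = accepting)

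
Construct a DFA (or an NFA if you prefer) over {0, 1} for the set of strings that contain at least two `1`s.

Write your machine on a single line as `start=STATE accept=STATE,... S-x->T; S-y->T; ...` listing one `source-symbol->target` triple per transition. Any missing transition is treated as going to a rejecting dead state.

start=q0; accept=q2,q3; q0-0->q0; q0-1->q1; q1-0->q1; q1-1->q2; q2-0->q2; q2-1->q3; q3-0->q3; q3-1->q3

Only the number of `1`s matters, and only up to 3. Make a chain q0 → q1 → q2 → q3 advanced by each `1` (with q3 absorbing); every other symbol self-loops. The accepting set is {q2, q3}.
4 states suffice.
        0   1  
>  q0   q0  q1 
   q1   q1  q2 
 * q2   q2  q3 
 * q3   q3  q3 
(> = start, * = accepting)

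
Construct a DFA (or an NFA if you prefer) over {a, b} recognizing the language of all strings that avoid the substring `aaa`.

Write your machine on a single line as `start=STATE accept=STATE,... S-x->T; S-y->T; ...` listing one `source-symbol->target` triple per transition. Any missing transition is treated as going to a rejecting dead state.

start=s0; accept=s0,s1,s2; s0-a->s1; s0-b->s0; s1-a->s2; s1-b->s0; s2-a->s3; s2-b->s0; s3-a->s3; s3-b->s3

Track partial matches of the forbidden pattern `aaa`. State s3 is a dead state reached once `aaa` has occurred; every other state accepts. s0 means no part of `aaa` is currently matched.
4 states suffice.
        a   b  
>* s0   s1  s0 
 * s1   s2  s0 
 * s2   s3  s0 
   s3   s3  s3 
(> = start, * = accepting)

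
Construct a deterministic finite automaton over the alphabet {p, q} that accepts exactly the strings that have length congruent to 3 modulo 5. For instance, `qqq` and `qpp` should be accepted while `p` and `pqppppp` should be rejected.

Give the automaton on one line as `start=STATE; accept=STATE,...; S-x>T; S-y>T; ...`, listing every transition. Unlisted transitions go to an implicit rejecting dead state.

start=S0; accept=S3; S0-p>S1; S0-q>S1; S1-p>S2; S1-q>S2; S2-p>S3; S2-q>S3; S3-p>S4; S3-q>S4; S4-p>S0; S4-q>S0

Count input length modulo 5: every symbol advances one step around the cycle S0 → S1 → S2 → S3 → S4 → S0. Accept at S3.
5 states suffice.
        p   q  
>  S0   S1  S1 
   S1   S2  S2 
   S2   S3  S3 
 * S3   S4  S4 
   S4   S0  S0 
(> = start, * = accepting)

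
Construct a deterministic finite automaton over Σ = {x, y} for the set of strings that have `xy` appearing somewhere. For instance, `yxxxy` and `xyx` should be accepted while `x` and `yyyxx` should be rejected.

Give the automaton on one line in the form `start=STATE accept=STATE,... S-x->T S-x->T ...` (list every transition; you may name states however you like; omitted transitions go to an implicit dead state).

Track how much of `xy` has been matched so far: state q0 is no progress, q2 is the absorbing accept state reached once `xy` has occurred. Intermediate states record partial matches; on a mismatch, fall back to the longest reusable overlap.
        x   y  
>  q0   q1  q0 
   q1   q1  q2 
 * q2   q2  q2 
(> = start, * = accepting)

start=q0 accept=q2 q0-x->q1 q0-y->q0 q1-x->q1 q1-y->q2 q2-x->q2 q2-y->q2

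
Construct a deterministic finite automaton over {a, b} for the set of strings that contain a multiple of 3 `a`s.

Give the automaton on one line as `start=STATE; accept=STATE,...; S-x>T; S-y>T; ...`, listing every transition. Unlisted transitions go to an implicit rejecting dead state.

start=q0; accept=q0; q0-a>q1; q0-b>q0; q1-a>q2; q1-b>q1; q2-a>q0; q2-b>q2

Keep the running count of `a`s modulo 3: each `a` advances along the cycle q0 → q1 → q2 → q0 while other symbols loop. Accept at q0.
A 3-state machine:
        a   b  
>* q0   q1  q0 
   q1   q2  q1 
   q2   q0  q2 
(> = start, * = accepting)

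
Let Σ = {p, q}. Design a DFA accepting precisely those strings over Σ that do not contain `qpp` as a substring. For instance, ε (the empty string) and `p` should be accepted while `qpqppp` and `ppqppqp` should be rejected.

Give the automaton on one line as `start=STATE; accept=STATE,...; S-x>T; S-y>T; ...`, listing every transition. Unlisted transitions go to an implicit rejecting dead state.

Track partial matches of the forbidden pattern `qpp`. State D is a dead state reached once `qpp` has occurred; every other state accepts. A means no part of `qpp` is currently matched.
A 4-state machine:
       p  q 
>* A   A  B 
 * B   C  B 
 * C   D  B 
   D   D  D 
(> = start, * = accepting)

start=A; accept=A,B,C; A-p>A; A-q>B; B-p>C; B-q>B; C-p>D; C-q>B; D-p>D; D-q>D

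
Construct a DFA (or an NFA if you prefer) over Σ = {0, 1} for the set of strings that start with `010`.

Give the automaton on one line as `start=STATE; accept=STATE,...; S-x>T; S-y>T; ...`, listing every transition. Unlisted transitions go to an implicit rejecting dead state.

Check the first 3 symbols one by one: q0 through q2 record how many have matched `010` so far; any wrong symbol goes to the dead state q4. After all 3 match we enter the accepting sink q3.
        0   1  
>  q0   q1  q4 
   q1   q4  q2 
   q2   q3  q4 
 * q3   q3  q3 
   q4   q4  q4 
(> = start, * = accepting)

start=q0; accept=q3; q0-0>q1; q0-1>q4; q1-0>q4; q1-1>q2; q2-0>q3; q2-1>q4; q3-0>q3; q3-1>q3; q4-0>q4; q4-1>q4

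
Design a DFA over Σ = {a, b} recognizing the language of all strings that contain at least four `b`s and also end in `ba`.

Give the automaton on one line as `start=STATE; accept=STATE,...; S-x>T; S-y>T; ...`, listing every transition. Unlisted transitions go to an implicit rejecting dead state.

start=q0; accept=q5; q0-a>q0; q0-b>q1; q1-a>q1; q1-b>q2; q2-a>q2; q2-b>q3; q3-a>q3; q3-b>q4; q4-a>q5; q4-b>q4; q5-a>q3; q5-b>q4

Run two small machines in parallel and take their product. The first has 6 states tracking the count of `b`s, saturating at 5; the second has 3 states tracking how much of the suffix `ba` has currently been matched. A product state is a pair (one from each), accepting exactly when both do. Minimizing collapses redundant product states.
6 states suffice.
        a   b  
>  q0   q0  q1 
   q1   q1  q2 
   q2   q2  q3 
   q3   q3  q4 
   q4   q5  q4 
 * q5   q3  q4 
(> = start, * = accepting)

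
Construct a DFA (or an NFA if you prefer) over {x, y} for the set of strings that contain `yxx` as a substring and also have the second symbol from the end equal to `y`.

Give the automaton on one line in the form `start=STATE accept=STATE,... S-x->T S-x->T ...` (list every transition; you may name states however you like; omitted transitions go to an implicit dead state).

start=q0 accept=q9,q10 q0-x->q1 q0-y->q2 q1-x->q3 q1-y->q4 q2-x->q5 q2-y->q6 q3-x->q3 q3-y->q4 q4-x->q5 q4-y->q6 q5-x->q7 q5-y->q4 q6-x->q5 q6-y->q6 q7-x->q7 q7-y->q8 q8-x->q9 q8-y->q10 q9-x->q7 q9-y->q8 q10-x->q9 q10-y->q10

Run two small machines in parallel and take their product. The first has 4 states tracking whether and how much of `yxx` has been seen; the second has 7 states tracking the last 2 symbols read. A product state is a pair (one from each), accepting exactly when both do.
11 states suffice.
          x    y  
>  q0     q1   q2 
   q1     q3   q4 
   q2     q5   q6 
   q3     q3   q4 
   q4     q5   q6 
   q5     q7   q4 
   q6     q5   q6 
   q7     q7   q8 
   q8     q9  q10 
 * q9     q7   q8 
 * q10    q9  q10 
(> = start, * = accepting)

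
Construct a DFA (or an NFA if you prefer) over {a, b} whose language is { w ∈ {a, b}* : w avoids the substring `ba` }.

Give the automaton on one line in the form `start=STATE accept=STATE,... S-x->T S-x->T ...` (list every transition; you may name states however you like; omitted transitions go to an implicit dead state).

Track partial matches of the forbidden pattern `ba`. State S2 is a dead state reached once `ba` has occurred; every other state accepts. S0 means no part of `ba` is currently matched.
A 3-state machine:
        a   b  
>* S0   S0  S1 
 * S1   S2  S1 
   S2   S2  S2 
(> = start, * = accepting)

start=S0 accept=S0,S1 S0-a->S0 S0-b->S1 S1-a->S2 S1-b->S1 S2-a->S2 S2-b->S2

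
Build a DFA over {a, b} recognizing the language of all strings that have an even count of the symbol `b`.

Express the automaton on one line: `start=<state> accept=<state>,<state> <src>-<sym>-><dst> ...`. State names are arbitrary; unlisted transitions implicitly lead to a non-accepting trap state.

The only thing that matters is how many `b`s have appeared, reduced mod 2. Use one state per residue: q0 for 0, …, q1 for 1. Reading `b` moves to the next residue; anything else stays put. q0 is accepting.
With 2 states:
        a   b  
>* q0   q0  q1 
   q1   q1  q0 
(> = start, * = accepting)

start=q0 accept=q0 q0-a->q0 q0-b->q1 q1-a->q1 q1-b->q0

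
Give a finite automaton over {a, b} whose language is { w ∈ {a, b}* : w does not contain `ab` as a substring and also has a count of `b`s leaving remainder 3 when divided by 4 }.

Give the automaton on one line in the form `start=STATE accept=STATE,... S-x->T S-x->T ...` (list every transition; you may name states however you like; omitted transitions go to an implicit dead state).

Handle the two conditions separately and then intersect. The first has 3 states tracking partial matches of the forbidden pattern `ab`; the second has 4 states tracking the count of `b`s modulo 4. A product state is a pair (one from each), accepting exactly when both do. After merging equivalent states the machine shrinks.
A 6-state machine:
        a   b  
>  s0   s1  s2 
   s1   s1  s1 
   s2   s1  s3 
   s3   s1  s4 
 * s4   s5  s0 
 * s5   s5  s1 
(> = start, * = accepting)

start=s0 accept=s4,s5 s0-a->s1 s0-b->s2 s1-a->s1 s1-b->s1 s2-a->s1 s2-b->s3 s3-a->s1 s3-b->s4 s4-a->s5 s4-b->s0 s5-a->s5 s5-b->s1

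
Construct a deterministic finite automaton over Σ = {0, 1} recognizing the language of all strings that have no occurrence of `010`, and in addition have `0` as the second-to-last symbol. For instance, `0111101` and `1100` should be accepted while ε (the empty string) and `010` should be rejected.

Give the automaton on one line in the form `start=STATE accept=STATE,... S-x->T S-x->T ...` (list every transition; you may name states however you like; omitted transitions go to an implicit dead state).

Build one automaton per condition and run them in lockstep. The first has 4 states tracking partial matches of the forbidden pattern `010`; the second has 7 states tracking the last 2 symbols read. A product state is a pair (one from each), accepting exactly when both do. After merging equivalent states the machine shrinks.
A 5-state machine:
        0   1  
>  q0   q1  q0 
   q1   q2  q3 
 * q2   q2  q3 
 * q3   q4  q0 
   q4   q4  q4 
(> = start, * = accepting)

start=q0 accept=q2,q3 q0-0->q1 q0-1->q0 q1-0->q2 q1-1->q3 q2-0->q2 q2-1->q3 q3-0->q4 q3-1->q0 q4-0->q4 q4-1->q4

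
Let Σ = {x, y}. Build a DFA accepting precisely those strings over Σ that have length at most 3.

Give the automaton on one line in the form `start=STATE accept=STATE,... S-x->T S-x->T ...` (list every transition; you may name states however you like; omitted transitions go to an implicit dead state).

Count input length up to 4: every symbol moves from q0 toward q4, which means 'more than 3' and absorbs. Accept from {q0, q1, q2, q3}.
With 5 states:
        x   y  
>* q0   q1  q1 
 * q1   q2  q2 
 * q2   q3  q3 
 * q3   q4  q4 
   q4   q4  q4 
(> = start, * = accepting)

start=q0 accept=q0,q1,q2,q3 q0-x->q1 q0-y->q1 q1-x->q2 q1-y->q2 q2-x->q3 q2-y->q3 q3-x->q4 q3-y->q4 q4-x->q4 q4-y->q4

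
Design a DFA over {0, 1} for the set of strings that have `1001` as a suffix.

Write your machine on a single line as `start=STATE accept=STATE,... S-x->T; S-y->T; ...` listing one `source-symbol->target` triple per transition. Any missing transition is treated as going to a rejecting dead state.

Remember how much of `1001` the current input suffix matches. State A means no match yet; B means the last symbol is `1`; C means the last 2 symbols are `10`; D means the last 3 symbols are `100`; E means the last 4 symbols are `1001`. Only E accepts. On a mismatch, fall back to the longest proper suffix that is still a prefix of `1001`.
A 5-state machine:
       0  1 
>  A   A  B 
   B   C  B 
   C   D  B 
   D   A  E 
 * E   C  B 
(> = start, * = accepting)

start=A; accept=E; A-0->A; A-1->B; B-0->C; B-1->B; C-0->D; C-1->B; D-0->A; D-1->E; E-0->C; E-1->B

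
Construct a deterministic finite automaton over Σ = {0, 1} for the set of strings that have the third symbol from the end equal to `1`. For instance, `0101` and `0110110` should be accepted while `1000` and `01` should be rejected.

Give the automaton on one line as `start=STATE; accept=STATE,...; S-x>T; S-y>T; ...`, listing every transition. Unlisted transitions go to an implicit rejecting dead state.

start=S0; accept=S11,S12,S13,S14; S0-0>S1; S0-1>S2; S1-0>S3; S1-1>S4; S2-0>S5; S2-1>S6; S3-0>S7; S3-1>S8; S4-0>S9; S4-1>S10; S5-0>S11; S5-1>S12; S6-0>S13; S6-1>S14; S7-0>S7; S7-1>S8; S8-0>S9; S8-1>S10; S9-0>S11; S9-1>S12; S10-0>S13; S10-1>S14; S11-0>S7; S11-1>S8; S12-0>S9; S12-1>S10; S13-0>S11; S13-1>S12; S14-0>S13; S14-1>S14

A DFA must remember the last 3 symbols (since which symbol is third-to-last isn't known until the input ends). Use one state per possible window of the last ≤3 symbols; accept from those whose window starts with `1`.
15 states suffice.
          0    1  
>  S0     S1   S2 
   S1     S3   S4 
   S2     S5   S6 
   S3     S7   S8 
   S4     S9  S10 
   S5    S11  S12 
   S6    S13  S14 
   S7     S7   S8 
   S8     S9  S10 
   S9    S11  S12 
   S10   S13  S14 
 * S11    S7   S8 
 * S12    S9  S10 
 * S13   S11  S12 
 * S14   S13  S14 
(> = start, * = accepting)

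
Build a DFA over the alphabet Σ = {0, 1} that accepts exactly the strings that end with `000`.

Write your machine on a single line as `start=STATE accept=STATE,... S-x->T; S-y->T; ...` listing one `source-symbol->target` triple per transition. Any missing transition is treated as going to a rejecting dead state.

Let each state record the length of the longest suffix of the input read so far that is also a prefix of `000`. q1 means the last symbol is `0`; q2 means the last 2 symbols are `00`; q3 means the last 3 symbols are `000`. Accept only at q3, where the string currently ends in `000`.
With 4 states:
        0   1  
>  q0   q1  q0 
   q1   q2  q0 
   q2   q3  q0 
 * q3   q3  q0 
(> = start, * = accepting)

start=q0; accept=q3; q0-0->q1; q0-1->q0; q1-0->q2; q1-1->q0; q2-0->q3; q2-1->q0; q3-0->q3; q3-1->q0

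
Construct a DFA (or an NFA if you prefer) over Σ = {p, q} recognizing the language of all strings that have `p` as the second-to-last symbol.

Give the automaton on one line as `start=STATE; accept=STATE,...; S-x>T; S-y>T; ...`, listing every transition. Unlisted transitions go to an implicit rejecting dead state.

start=s0; accept=s3,s4; s0-p>s1; s0-q>s2; s1-p>s3; s1-q>s4; s2-p>s5; s2-q>s6; s3-p>s3; s3-q>s4; s4-p>s5; s4-q>s6; s5-p>s3; s5-q>s4; s6-p>s5; s6-q>s6

A DFA must remember the last 2 symbols (since which symbol is second-to-last isn't known until the input ends). Use one state per possible window of the last ≤2 symbols; accept from those whose window starts with `p`.
With 7 states:
        p   q  
>  s0   s1  s2 
   s1   s3  s4 
   s2   s5  s6 
 * s3   s3  s4 
 * s4   s5  s6 
   s5   s3  s4 
   s6   s5  s6 
(> = start, * = accepting)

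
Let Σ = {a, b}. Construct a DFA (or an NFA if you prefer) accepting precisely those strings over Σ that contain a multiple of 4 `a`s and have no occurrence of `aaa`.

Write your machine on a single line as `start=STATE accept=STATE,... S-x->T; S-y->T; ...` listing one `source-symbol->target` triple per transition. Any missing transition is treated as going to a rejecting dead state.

Run two small machines in parallel and take their product. The first has 4 states tracking the count of `a`s modulo 4; the second has 4 states tracking partial matches of the forbidden pattern `aaa`. A product state is a pair (one from each), accepting exactly when both do.
A 16-state machine:
          a    b  
>* q0     q1   q0 
   q1     q2   q3 
   q2     q4   q5 
   q3     q6   q3 
   q4     q7   q4 
   q5     q8   q5 
   q6     q9   q5 
   q7    q10   q7 
   q8    q11  q12 
   q9     q7  q12 
   q10   q13  q10 
 * q11   q10   q0 
   q12   q14  q12 
   q13    q4  q13 
 * q14   q15   q0 
   q15   q13   q3 
(> = start, * = accepting)

start=q0; accept=q0,q11,q14; q0-a->q1; q0-b->q0; q1-a->q2; q1-b->q3; q2-a->q4; q2-b->q5; q3-a->q6; q3-b->q3; q4-a->q7; q4-b->q4; q5-a->q8; q5-b->q5; q6-a->q9; q6-b->q5; q7-a->q10; q7-b->q7; q8-a->q11; q8-b->q12; q9-a->q7; q9-b->q12; q10-a->q13; q10-b->q10; q11-a->q10; q11-b->q0; q12-a->q14; q12-b->q12; q13-a->q4; q13-b->q13; q14-a->q15; q14-b->q0; q15-a->q13; q15-b->q3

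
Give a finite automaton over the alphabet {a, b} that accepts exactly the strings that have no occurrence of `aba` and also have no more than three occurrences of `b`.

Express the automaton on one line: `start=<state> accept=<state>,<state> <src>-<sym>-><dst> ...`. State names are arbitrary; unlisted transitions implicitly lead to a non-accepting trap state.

start=s0 accept=s0,s1,s2,s3,s4,s5,s7,s8,s9,s11,s12 s0-a->s1 s0-b->s2 s1-a->s1 s1-b->s3 s2-a->s4 s2-b->s5 s3-a->s6 s3-b->s5 s4-a->s4 s4-b->s7 s5-a->s8 s5-b->s9 s6-a->s6 s6-b->s10 s7-a->s10 s7-b->s9 s8-a->s8 s8-b->s11 s9-a->s12 s9-b->s13 s10-a->s10 s10-b->s14 s11-a->s14 s11-b->s13 s12-a->s12 s12-b->s15 s13-a->s16 s13-b->s13 s14-a->s14 s14-b->s17 s15-a->s17 s15-b->s13 s16-a->s16 s16-b->s15 s17-a->s17 s17-b->s17

Build one automaton per condition and run them in lockstep. One (4 states) tracks partial matches of the forbidden pattern `aba`; the other (5 states) tracks the count of `b`s, saturating at 4. Each combined state is a pair, one component from each; accept when both components accept.
18 states suffice.
          a    b  
>* s0     s1   s2 
 * s1     s1   s3 
 * s2     s4   s5 
 * s3     s6   s5 
 * s4     s4   s7 
 * s5     s8   s9 
   s6     s6  s10 
 * s7    s10   s9 
 * s8     s8  s11 
 * s9    s12  s13 
   s10   s10  s14 
 * s11   s14  s13 
 * s12   s12  s15 
   s13   s16  s13 
   s14   s14  s17 
   s15   s17  s13 
   s16   s16  s15 
   s17   s17  s17 
(> = start, * = accepting)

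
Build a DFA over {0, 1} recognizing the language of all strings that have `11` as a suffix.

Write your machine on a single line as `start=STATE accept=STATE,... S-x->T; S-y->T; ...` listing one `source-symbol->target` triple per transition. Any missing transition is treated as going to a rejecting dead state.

start=S0; accept=S2; S0-0->S0; S0-1->S1; S1-0->S0; S1-1->S2; S2-0->S0; S2-1->S2

Remember how much of `11` the current input suffix matches. State S0 means no match yet; S1 means the last symbol is `1`; S2 means the last 2 symbols are `11`. Only S2 accepts. On a mismatch, fall back to the longest proper suffix that is still a prefix of `11`.
With 3 states:
        0   1  
>  S0   S0  S1 
   S1   S0  S2 
 * S2   S0  S2 
(> = start, * = accepting)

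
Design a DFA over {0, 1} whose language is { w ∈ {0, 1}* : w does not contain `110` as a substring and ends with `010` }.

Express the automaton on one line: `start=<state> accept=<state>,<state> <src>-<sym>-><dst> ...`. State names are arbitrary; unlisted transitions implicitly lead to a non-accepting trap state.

Build one automaton per condition and run them in lockstep. One (4 states) tracks partial matches of the forbidden pattern `110`; the other (4 states) tracks how much of the suffix `010` has currently been matched. Each combined state is a pair, one component from each; accept when both components accept. Minimizing collapses redundant product states.
With 6 states:
        0   1  
>  S0   S1  S2 
   S1   S1  S3 
   S2   S1  S4 
   S3   S5  S4 
   S4   S4  S4 
 * S5   S1  S3 
(> = start, * = accepting)

start=S0 accept=S5 S0-0->S1 S0-1->S2 S1-0->S1 S1-1->S3 S2-0->S1 S2-1->S4 S3-0->S5 S3-1->S4 S4-0->S4 S4-1->S4 S5-0->S1 S5-1->S3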